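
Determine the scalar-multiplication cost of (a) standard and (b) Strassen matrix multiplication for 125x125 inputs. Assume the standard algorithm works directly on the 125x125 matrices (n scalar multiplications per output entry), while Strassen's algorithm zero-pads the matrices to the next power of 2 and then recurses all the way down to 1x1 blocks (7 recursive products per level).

Matrix multiplication for 125x125 matrices:

Strassen's algorithm requires power-of-2 dimensions. Pad 125x125 to 128x128 (next power of 2).

Standard algorithm: 125^3 = 1953125 multiplications
Strassen's algorithm: 7^(log2(128)) = 7^7 = 823543 multiplications
Savings: 1953125 - 823543 = 1129582 multiplications

Standard: 1953125 multiplications (125^3). Strassen: 823543 multiplications (7^7, after padding to 128x128). Strassen reduces 8 recursive multiplications to 7 at each level.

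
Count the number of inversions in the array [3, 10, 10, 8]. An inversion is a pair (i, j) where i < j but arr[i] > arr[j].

Finding inversions in [3, 10, 10, 8]:

(1, 3): arr[1]=10 > arr[3]=8
(2, 3): arr[2]=10 > arr[3]=8

Total inversions: 2

The array has 2 inversion(s): (1,3), (2,3). Each pair (i,j) satisfies i < j and arr[i] > arr[j].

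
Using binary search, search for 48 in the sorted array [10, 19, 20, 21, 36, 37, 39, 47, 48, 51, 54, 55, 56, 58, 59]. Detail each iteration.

Binary search for 48 in [10, 19, 20, 21, 36, 37, 39, 47, 48, 51, 54, 55, 56, 58, 59]:

lo=0, hi=14, mid=7, arr[mid]=47 -> 47 < 48, search right half
lo=8, hi=14, mid=11, arr[mid]=55 -> 55 > 48, search left half
lo=8, hi=10, mid=9, arr[mid]=51 -> 51 > 48, search left half
lo=8, hi=8, mid=8, arr[mid]=48 -> Found target at index 8!

Binary search finds 48 at index 8 after 4 comparisons. The search repeatedly halves the search space by comparing with the middle element.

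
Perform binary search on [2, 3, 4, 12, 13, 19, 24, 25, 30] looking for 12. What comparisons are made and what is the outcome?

Binary search for 12 in [2, 3, 4, 12, 13, 19, 24, 25, 30]:

lo=0, hi=8, mid=4, arr[mid]=13 -> 13 > 12, search left half
lo=0, hi=3, mid=1, arr[mid]=3 -> 3 < 12, search right half
lo=2, hi=3, mid=2, arr[mid]=4 -> 4 < 12, search right half
lo=3, hi=3, mid=3, arr[mid]=12 -> Found target at index 3!

Binary search finds 12 at index 3 after 4 comparisons. The search repeatedly halves the search space by comparing with the middle element.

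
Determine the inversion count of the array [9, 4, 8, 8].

Finding inversions in [9, 4, 8, 8]:

(0, 1): arr[0]=9 > arr[1]=4
(0, 2): arr[0]=9 > arr[2]=8
(0, 3): arr[0]=9 > arr[3]=8

Total inversions: 3

The array has 3 inversion(s): (0,1), (0,2), (0,3). Each pair (i,j) satisfies i < j and arr[i] > arr[j].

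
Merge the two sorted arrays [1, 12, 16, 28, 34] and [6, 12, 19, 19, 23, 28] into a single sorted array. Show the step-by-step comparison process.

Merging process:

Compare 1 vs 6: take 1 from left. Merged: [1]
Compare 12 vs 6: take 6 from right. Merged: [1, 6]
Compare 12 vs 12: take 12 from left. Merged: [1, 6, 12]
Compare 16 vs 12: take 12 from right. Merged: [1, 6, 12, 12]
Compare 16 vs 19: take 16 from left. Merged: [1, 6, 12, 12, 16]
Compare 28 vs 19: take 19 from right. Merged: [1, 6, 12, 12, 16, 19]
Compare 28 vs 19: take 19 from right. Merged: [1, 6, 12, 12, 16, 19, 19]
Compare 28 vs 23: take 23 from right. Merged: [1, 6, 12, 12, 16, 19, 19, 23]
Compare 28 vs 28: take 28 from left. Merged: [1, 6, 12, 12, 16, 19, 19, 23, 28]
Compare 34 vs 28: take 28 from right. Merged: [1, 6, 12, 12, 16, 19, 19, 23, 28, 28]
Append remaining from left: [34]. Merged: [1, 6, 12, 12, 16, 19, 19, 23, 28, 28, 34]

Final merged array: [1, 6, 12, 12, 16, 19, 19, 23, 28, 28, 34]
Total comparisons: 10

The merged array is [1, 6, 12, 12, 16, 19, 19, 23, 28, 28, 34], requiring 10 comparisons. The merge step runs in O(n) time where n is the total number of elements.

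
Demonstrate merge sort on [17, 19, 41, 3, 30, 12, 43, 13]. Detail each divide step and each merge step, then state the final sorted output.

Merge sort trace:

Split: [17, 19, 41, 3, 30, 12, 43, 13] -> [17, 19, 41, 3] and [30, 12, 43, 13]
  Split: [17, 19, 41, 3] -> [17, 19] and [41, 3]
    Split: [17, 19] -> [17] and [19]
    Merge: [17] + [19] -> [17, 19]
    Split: [41, 3] -> [41] and [3]
    Merge: [41] + [3] -> [3, 41]
  Merge: [17, 19] + [3, 41] -> [3, 17, 19, 41]
  Split: [30, 12, 43, 13] -> [30, 12] and [43, 13]
    Split: [30, 12] -> [30] and [12]
    Merge: [30] + [12] -> [12, 30]
    Split: [43, 13] -> [43] and [13]
    Merge: [43] + [13] -> [13, 43]
  Merge: [12, 30] + [13, 43] -> [12, 13, 30, 43]
Merge: [3, 17, 19, 41] + [12, 13, 30, 43] -> [3, 12, 13, 17, 19, 30, 41, 43]

Final sorted array: [3, 12, 13, 17, 19, 30, 41, 43]

The merge sort proceeds by recursively splitting the array and merging sorted halves.
After all merges, the sorted array is [3, 12, 13, 17, 19, 30, 41, 43].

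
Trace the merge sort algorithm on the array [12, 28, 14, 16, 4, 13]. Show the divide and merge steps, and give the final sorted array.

Merge sort trace:

Split: [12, 28, 14, 16, 4, 13] -> [12, 28, 14] and [16, 4, 13]
  Split: [12, 28, 14] -> [12] and [28, 14]
    Split: [28, 14] -> [28] and [14]
    Merge: [28] + [14] -> [14, 28]
  Merge: [12] + [14, 28] -> [12, 14, 28]
  Split: [16, 4, 13] -> [16] and [4, 13]
    Split: [4, 13] -> [4] and [13]
    Merge: [4] + [13] -> [4, 13]
  Merge: [16] + [4, 13] -> [4, 13, 16]
Merge: [12, 14, 28] + [4, 13, 16] -> [4, 12, 13, 14, 16, 28]

Final sorted array: [4, 12, 13, 14, 16, 28]

The merge sort proceeds by recursively splitting the array and merging sorted halves.
After all merges, the sorted array is [4, 12, 13, 14, 16, 28].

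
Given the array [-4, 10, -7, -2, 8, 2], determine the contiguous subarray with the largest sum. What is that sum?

Using Kadane's algorithm on [-4, 10, -7, -2, 8, 2]:

Scanning through the array:
Position 1 (value 10): max_ending_here = 10, max_so_far = 10
Position 2 (value -7): max_ending_here = 3, max_so_far = 10
Position 3 (value -2): max_ending_here = 1, max_so_far = 10
Position 4 (value 8): max_ending_here = 9, max_so_far = 10
Position 5 (value 2): max_ending_here = 11, max_so_far = 11

Maximum subarray: [10, -7, -2, 8, 2]
Maximum sum: 11

The maximum subarray is [10, -7, -2, 8, 2] with sum 11. This subarray runs from index 1 to index 5.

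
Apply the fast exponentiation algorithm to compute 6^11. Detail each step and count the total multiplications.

Computing 6^11 by squaring (build up from 6^1; each line after the first costs one multiplication):

6^1 = 6
6^2 = (6^1)^2 = 6^2 = 36
6^4 = (6^2)^2 = 36^2 = 1296
6^5 = 6 * 6^4 = 6 * 1296 = 7776
6^10 = (6^5)^2 = 7776^2 = 60466176
6^11 = 6 * 6^10 = 6 * 60466176 = 362797056

Result: 362797056
Multiplications needed: 5 (5 lines after 6^1)

6^11 = 362797056. Using exponentiation by squaring, this requires 5 multiplications. The key idea: if the exponent is even, square the half-power; if odd, multiply by the base once.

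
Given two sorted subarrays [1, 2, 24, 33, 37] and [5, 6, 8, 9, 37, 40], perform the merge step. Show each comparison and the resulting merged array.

Merging process:

Compare 1 vs 5: take 1 from left. Merged: [1]
Compare 2 vs 5: take 2 from left. Merged: [1, 2]
Compare 24 vs 5: take 5 from right. Merged: [1, 2, 5]
Compare 24 vs 6: take 6 from right. Merged: [1, 2, 5, 6]
Compare 24 vs 8: take 8 from right. Merged: [1, 2, 5, 6, 8]
Compare 24 vs 9: take 9 from right. Merged: [1, 2, 5, 6, 8, 9]
Compare 24 vs 37: take 24 from left. Merged: [1, 2, 5, 6, 8, 9, 24]
Compare 33 vs 37: take 33 from left. Merged: [1, 2, 5, 6, 8, 9, 24, 33]
Compare 37 vs 37: take 37 from left. Merged: [1, 2, 5, 6, 8, 9, 24, 33, 37]
Append remaining from right: [37, 40]. Merged: [1, 2, 5, 6, 8, 9, 24, 33, 37, 37, 40]

Final merged array: [1, 2, 5, 6, 8, 9, 24, 33, 37, 37, 40]
Total comparisons: 9

The merged array is [1, 2, 5, 6, 8, 9, 24, 33, 37, 37, 40], requiring 9 comparisons. The merge step runs in O(n) time where n is the total number of elements.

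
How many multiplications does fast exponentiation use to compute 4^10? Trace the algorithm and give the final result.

Computing 4^10 by squaring (build up from 4^1; each line after the first costs one multiplication):

4^1 = 4
4^2 = (4^1)^2 = 4^2 = 16
4^4 = (4^2)^2 = 16^2 = 256
4^5 = 4 * 4^4 = 4 * 256 = 1024
4^10 = (4^5)^2 = 1024^2 = 1048576

Result: 1048576
Multiplications needed: 4 (4 lines after 4^1)

4^10 = 1048576. Using exponentiation by squaring, this requires 4 multiplications. The key idea: if the exponent is even, square the half-power; if odd, multiply by the base once.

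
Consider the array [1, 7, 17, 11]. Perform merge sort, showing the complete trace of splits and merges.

Merge sort trace:

Split: [1, 7, 17, 11] -> [1, 7] and [17, 11]
  Split: [1, 7] -> [1] and [7]
  Merge: [1] + [7] -> [1, 7]
  Split: [17, 11] -> [17] and [11]
  Merge: [17] + [11] -> [11, 17]
Merge: [1, 7] + [11, 17] -> [1, 7, 11, 17]

Final sorted array: [1, 7, 11, 17]

The merge sort proceeds by recursively splitting the array and merging sorted halves.
After all merges, the sorted array is [1, 7, 11, 17].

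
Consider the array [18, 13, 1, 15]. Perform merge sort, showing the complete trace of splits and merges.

Merge sort trace:

Split: [18, 13, 1, 15] -> [18, 13] and [1, 15]
  Split: [18, 13] -> [18] and [13]
  Merge: [18] + [13] -> [13, 18]
  Split: [1, 15] -> [1] and [15]
  Merge: [1] + [15] -> [1, 15]
Merge: [13, 18] + [1, 15] -> [1, 13, 15, 18]

Final sorted array: [1, 13, 15, 18]

The merge sort proceeds by recursively splitting the array and merging sorted halves.
After all merges, the sorted array is [1, 13, 15, 18].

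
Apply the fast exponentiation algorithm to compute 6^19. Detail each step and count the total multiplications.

Computing 6^19 by squaring (build up from 6^1; each line after the first costs one multiplication):

6^1 = 6
6^2 = (6^1)^2 = 6^2 = 36
6^4 = (6^2)^2 = 36^2 = 1296
6^8 = (6^4)^2 = 1296^2 = 1679616
6^9 = 6 * 6^8 = 6 * 1679616 = 10077696
6^18 = (6^9)^2 = 10077696^2 = 101559956668416
6^19 = 6 * 6^18 = 6 * 101559956668416 = 609359740010496

Result: 609359740010496
Multiplications needed: 6 (6 lines after 6^1)

6^19 = 609359740010496. Using exponentiation by squaring, this requires 6 multiplications. The key idea: if the exponent is even, square the half-power; if odd, multiply by the base once.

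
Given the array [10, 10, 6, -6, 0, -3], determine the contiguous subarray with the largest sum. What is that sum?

Using Kadane's algorithm on [10, 10, 6, -6, 0, -3]:

Scanning through the array:
Position 1 (value 10): max_ending_here = 20, max_so_far = 20
Position 2 (value 6): max_ending_here = 26, max_so_far = 26
Position 3 (value -6): max_ending_here = 20, max_so_far = 26
Position 4 (value 0): max_ending_here = 20, max_so_far = 26
Position 5 (value -3): max_ending_here = 17, max_so_far = 26

Maximum subarray: [10, 10, 6]
Maximum sum: 26

The maximum subarray is [10, 10, 6] with sum 26. This subarray runs from index 0 to index 2.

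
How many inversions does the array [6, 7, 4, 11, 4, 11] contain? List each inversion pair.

Finding inversions in [6, 7, 4, 11, 4, 11]:

(0, 2): arr[0]=6 > arr[2]=4
(0, 4): arr[0]=6 > arr[4]=4
(1, 2): arr[1]=7 > arr[2]=4
(1, 4): arr[1]=7 > arr[4]=4
(3, 4): arr[3]=11 > arr[4]=4

Total inversions: 5

The array has 5 inversion(s): (0,2), (0,4), (1,2), (1,4), (3,4). Each pair (i,j) satisfies i < j and arr[i] > arr[j].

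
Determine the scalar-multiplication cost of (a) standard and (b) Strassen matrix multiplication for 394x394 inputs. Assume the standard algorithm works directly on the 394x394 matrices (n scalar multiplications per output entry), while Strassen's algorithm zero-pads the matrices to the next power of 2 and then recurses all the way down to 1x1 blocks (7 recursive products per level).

Matrix multiplication for 394x394 matrices:

Strassen's algorithm requires power-of-2 dimensions. Pad 394x394 to 512x512 (next power of 2).

Standard algorithm: 394^3 = 61162984 multiplications
Strassen's algorithm: 7^(log2(512)) = 7^9 = 40353607 multiplications
Savings: 61162984 - 40353607 = 20809377 multiplications

Standard: 61162984 multiplications (394^3). Strassen: 40353607 multiplications (7^9, after padding to 512x512). Strassen reduces 8 recursive multiplications to 7 at each level.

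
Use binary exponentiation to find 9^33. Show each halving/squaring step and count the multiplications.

Computing 9^33 by squaring (build up from 9^1; each line after the first costs one multiplication):

9^1 = 9
9^2 = (9^1)^2 = 9^2 = 81
9^4 = (9^2)^2 = 81^2 = 6561
9^8 = (9^4)^2 = 6561^2 = 43046721
9^16 = (9^8)^2 = 43046721^2 = 1853020188851841
9^32 = (9^16)^2 = 1853020188851841^2 = 3433683820292512484657849089281
9^33 = 9 * 9^32 = 9 * 3433683820292512484657849089281 = 30903154382632612361920641803529

Result: 30903154382632612361920641803529
Multiplications needed: 6 (6 lines after 9^1)

9^33 = 30903154382632612361920641803529. Using exponentiation by squaring, this requires 6 multiplications. The key idea: if the exponent is even, square the half-power; if odd, multiply by the base once.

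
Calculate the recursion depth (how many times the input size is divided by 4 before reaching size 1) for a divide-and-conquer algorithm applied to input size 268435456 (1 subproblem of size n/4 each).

For divide and conquer with division factor 4:

Problem sizes at each level:
Level 0: 268435456
Level 1: 67108864
Level 2: 16777216
Level 3: 4194304
Level 4: 1048576
Level 5: 262144
Level 6: 65536
Level 7: 16384
Level 8: 4096
Level 9: 1024
Level 10: 256
Level 11: 64
Level 12: 16
Level 13: 4
Level 14: 1

The root is level 0 and the size-1 base case is level 14 (the tree spans levels 0 through 14, i.e. 15 levels counting the root), so the depth is the number of divisions: log_4(268435456) = 14

The recursion tree depth is log_4(268435456) = 14. At each level, the problem size is divided by 4, so it takes 14 divisions to reduce to a base case of size 1. The algorithm makes 1 recursive call at each level.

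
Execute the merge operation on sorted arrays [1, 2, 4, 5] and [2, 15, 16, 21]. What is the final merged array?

Merging process:

Compare 1 vs 2: take 1 from left. Merged: [1]
Compare 2 vs 2: take 2 from left. Merged: [1, 2]
Compare 4 vs 2: take 2 from right. Merged: [1, 2, 2]
Compare 4 vs 15: take 4 from left. Merged: [1, 2, 2, 4]
Compare 5 vs 15: take 5 from left. Merged: [1, 2, 2, 4, 5]
Append remaining from right: [15, 16, 21]. Merged: [1, 2, 2, 4, 5, 15, 16, 21]

Final merged array: [1, 2, 2, 4, 5, 15, 16, 21]
Total comparisons: 5

The merged array is [1, 2, 2, 4, 5, 15, 16, 21], requiring 5 comparisons. The merge step runs in O(n) time where n is the total number of elements.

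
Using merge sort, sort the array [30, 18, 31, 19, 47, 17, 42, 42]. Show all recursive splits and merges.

Merge sort trace:

Split: [30, 18, 31, 19, 47, 17, 42, 42] -> [30, 18, 31, 19] and [47, 17, 42, 42]
  Split: [30, 18, 31, 19] -> [30, 18] and [31, 19]
    Split: [30, 18] -> [30] and [18]
    Merge: [30] + [18] -> [18, 30]
    Split: [31, 19] -> [31] and [19]
    Merge: [31] + [19] -> [19, 31]
  Merge: [18, 30] + [19, 31] -> [18, 19, 30, 31]
  Split: [47, 17, 42, 42] -> [47, 17] and [42, 42]
    Split: [47, 17] -> [47] and [17]
    Merge: [47] + [17] -> [17, 47]
    Split: [42, 42] -> [42] and [42]
    Merge: [42] + [42] -> [42, 42]
  Merge: [17, 47] + [42, 42] -> [17, 42, 42, 47]
Merge: [18, 19, 30, 31] + [17, 42, 42, 47] -> [17, 18, 19, 30, 31, 42, 42, 47]

Final sorted array: [17, 18, 19, 30, 31, 42, 42, 47]

The merge sort proceeds by recursively splitting the array and merging sorted halves.
After all merges, the sorted array is [17, 18, 19, 30, 31, 42, 42, 47].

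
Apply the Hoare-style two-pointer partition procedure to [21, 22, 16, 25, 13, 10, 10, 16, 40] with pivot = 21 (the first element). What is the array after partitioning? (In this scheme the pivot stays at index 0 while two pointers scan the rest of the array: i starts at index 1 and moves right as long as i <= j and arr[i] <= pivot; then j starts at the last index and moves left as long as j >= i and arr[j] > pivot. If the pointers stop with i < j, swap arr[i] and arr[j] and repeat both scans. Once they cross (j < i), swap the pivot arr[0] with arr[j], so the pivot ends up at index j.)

Hoare-style two-pointer partition with pivot = 21:

Initial array: [21, 22, 16, 25, 13, 10, 10, 16, 40]

Pointers start at i = 1, j = 8.
i stops at index 1 (arr[1]=22 > 21), j stops at index 7 (arr[7]=16 <= 21): swap arr[1] and arr[7], array becomes [21, 16, 16, 25, 13, 10, 10, 22, 40]
i stops at index 3 (arr[3]=25 > 21), j stops at index 6 (arr[6]=10 <= 21): swap arr[3] and arr[6], array becomes [21, 16, 16, 10, 13, 10, 25, 22, 40]
i ends at 6, j ends at 5: the pointers have crossed (j < i), so scanning stops.

Swap pivot arr[0] with arr[5] to place pivot at position 5: [10, 16, 16, 10, 13, 21, 25, 22, 40]
Pivot position: 5

After partitioning with pivot 21, the array becomes [10, 16, 16, 10, 13, 21, 25, 22, 40]. The pivot is placed at index 5. All elements to the left of the pivot are <= 21, and all elements to the right are > 21.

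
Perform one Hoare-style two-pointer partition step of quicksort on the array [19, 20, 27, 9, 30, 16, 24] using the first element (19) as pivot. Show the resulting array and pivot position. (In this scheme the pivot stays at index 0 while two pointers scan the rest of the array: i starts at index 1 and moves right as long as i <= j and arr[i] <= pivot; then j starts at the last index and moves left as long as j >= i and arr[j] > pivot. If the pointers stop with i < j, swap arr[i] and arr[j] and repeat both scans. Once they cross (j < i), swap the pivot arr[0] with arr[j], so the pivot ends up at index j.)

Hoare-style two-pointer partition with pivot = 19:

Initial array: [19, 20, 27, 9, 30, 16, 24]

Pointers start at i = 1, j = 6.
i stops at index 1 (arr[1]=20 > 19), j stops at index 5 (arr[5]=16 <= 19): swap arr[1] and arr[5], array becomes [19, 16, 27, 9, 30, 20, 24]
i stops at index 2 (arr[2]=27 > 19), j stops at index 3 (arr[3]=9 <= 19): swap arr[2] and arr[3], array becomes [19, 16, 9, 27, 30, 20, 24]
i ends at 3, j ends at 2: the pointers have crossed (j < i), so scanning stops.

Swap pivot arr[0] with arr[2] to place pivot at position 2: [9, 16, 19, 27, 30, 20, 24]
Pivot position: 2

After partitioning with pivot 19, the array becomes [9, 16, 19, 27, 30, 20, 24]. The pivot is placed at index 2. All elements to the left of the pivot are <= 19, and all elements to the right are > 19.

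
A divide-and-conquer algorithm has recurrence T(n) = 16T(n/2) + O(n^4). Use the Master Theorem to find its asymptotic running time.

Master Theorem for T(n) = 16T(n/2) + O(n^4):

a = 16, b = 2, c = 4
log_b(a) = log_2(16) = 4.0000

Case 2: c = 4 = log_2(16) = 4.0000
T(n) = O(n^4 log n) = O(n^4 log n)

For T(n) = 16T(n/2) + O(n^4): log_2(16) = 4.0000. This is Case 2 of the Master Theorem (c = log_b(a), equal work at all levels), giving O(n^4 log n).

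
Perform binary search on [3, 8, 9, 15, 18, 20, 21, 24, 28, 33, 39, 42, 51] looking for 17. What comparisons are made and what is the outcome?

Binary search for 17 in [3, 8, 9, 15, 18, 20, 21, 24, 28, 33, 39, 42, 51]:

lo=0, hi=12, mid=6, arr[mid]=21 -> 21 > 17, search left half
lo=0, hi=5, mid=2, arr[mid]=9 -> 9 < 17, search right half
lo=3, hi=5, mid=4, arr[mid]=18 -> 18 > 17, search left half
lo=3, hi=3, mid=3, arr[mid]=15 -> 15 < 17, search right half
lo=4 > hi=3, target 17 not found

Binary search determines that 17 is not in the array after 4 comparisons. The search space was exhausted without finding the target.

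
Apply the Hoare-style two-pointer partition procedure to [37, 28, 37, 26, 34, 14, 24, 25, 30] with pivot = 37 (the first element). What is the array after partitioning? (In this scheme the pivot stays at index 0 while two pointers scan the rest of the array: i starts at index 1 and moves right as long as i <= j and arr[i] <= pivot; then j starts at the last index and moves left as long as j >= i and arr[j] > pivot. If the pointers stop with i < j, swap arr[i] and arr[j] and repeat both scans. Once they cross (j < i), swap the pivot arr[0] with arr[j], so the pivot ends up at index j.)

Hoare-style two-pointer partition with pivot = 37:

Initial array: [37, 28, 37, 26, 34, 14, 24, 25, 30]

Pointers start at i = 1, j = 8.
i ends at 9, j ends at 8: the pointers have crossed (j < i), so scanning stops.

Swap pivot arr[0] with arr[8] to place pivot at position 8: [30, 28, 37, 26, 34, 14, 24, 25, 37]
Pivot position: 8

After partitioning with pivot 37, the array becomes [30, 28, 37, 26, 34, 14, 24, 25, 37]. The pivot is placed at index 8. All elements to the left of the pivot are <= 37, and all elements to the right are > 37.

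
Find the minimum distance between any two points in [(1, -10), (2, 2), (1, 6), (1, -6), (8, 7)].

Computing all pairwise distances among 5 points:

d((1, -10), (2, 2)) = 12.0416
d((1, -10), (1, 6)) = 16.0
d((1, -10), (1, -6)) = 4.0 <-- minimum
d((1, -10), (8, 7)) = 18.3848
d((2, 2), (1, 6)) = 4.1231
d((2, 2), (1, -6)) = 8.0623
d((2, 2), (8, 7)) = 7.8102
d((1, 6), (1, -6)) = 12.0
d((1, 6), (8, 7)) = 7.0711
d((1, -6), (8, 7)) = 14.7648

Closest pair: (1, -10) and (1, -6) with distance 4.0

The closest pair is (1, -10) and (1, -6) with Euclidean distance 4.0. For 5 points, brute-force pairwise comparison is shown above. For large n, the divide-and-conquer algorithm (sort by x, recurse on halves, check the dividing strip) achieves O(n log n).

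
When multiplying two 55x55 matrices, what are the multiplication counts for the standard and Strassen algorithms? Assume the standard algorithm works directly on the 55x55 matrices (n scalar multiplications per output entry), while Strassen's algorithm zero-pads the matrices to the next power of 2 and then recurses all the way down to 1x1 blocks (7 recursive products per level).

Matrix multiplication for 55x55 matrices:

Strassen's algorithm requires power-of-2 dimensions. Pad 55x55 to 64x64 (next power of 2).

Standard algorithm: 55^3 = 166375 multiplications
Strassen's algorithm: 7^(log2(64)) = 7^6 = 117649 multiplications
Savings: 166375 - 117649 = 48726 multiplications

Standard: 166375 multiplications (55^3). Strassen: 117649 multiplications (7^6, after padding to 64x64). Strassen reduces 8 recursive multiplications to 7 at each level.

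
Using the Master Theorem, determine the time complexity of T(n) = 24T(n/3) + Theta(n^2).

Master Theorem for T(n) = 24T(n/3) + O(n^2):

a = 24, b = 3, c = 2
log_b(a) = log_3(24) = 2.8928

Case 1: c = 2 < log_3(24) = 2.8928
T(n) = O(n^(log_3 24))

For T(n) = 24T(n/3) + O(n^2): log_3(24) = 2.8928. This is Case 1 of the Master Theorem (c < log_b(a), work dominated by leaves), giving O(n^(log_3 24)).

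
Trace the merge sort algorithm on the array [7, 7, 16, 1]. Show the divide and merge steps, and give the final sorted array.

Merge sort trace:

Split: [7, 7, 16, 1] -> [7, 7] and [16, 1]
  Split: [7, 7] -> [7] and [7]
  Merge: [7] + [7] -> [7, 7]
  Split: [16, 1] -> [16] and [1]
  Merge: [16] + [1] -> [1, 16]
Merge: [7, 7] + [1, 16] -> [1, 7, 7, 16]

Final sorted array: [1, 7, 7, 16]

The merge sort proceeds by recursively splitting the array and merging sorted halves.
After all merges, the sorted array is [1, 7, 7, 16].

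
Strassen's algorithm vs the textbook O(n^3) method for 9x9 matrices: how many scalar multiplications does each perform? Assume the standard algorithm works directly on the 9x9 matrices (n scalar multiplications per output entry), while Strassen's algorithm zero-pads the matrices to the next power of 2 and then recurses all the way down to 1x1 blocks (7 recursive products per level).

Matrix multiplication for 9x9 matrices:

Strassen's algorithm requires power-of-2 dimensions. Pad 9x9 to 16x16 (next power of 2).

Standard algorithm: 9^3 = 729 multiplications
Strassen's algorithm: 7^(log2(16)) = 7^4 = 2401 multiplications
Difference: 729 - 2401 = -1672 (Strassen uses MORE here due to padding overhead — for small or just-over-power-of-2 n, padding can outweigh the per-level savings)

Standard: 729 multiplications (9^3). Strassen: 2401 multiplications (7^4, after padding to 16x16). Strassen reduces 8 recursive multiplications to 7 at each level.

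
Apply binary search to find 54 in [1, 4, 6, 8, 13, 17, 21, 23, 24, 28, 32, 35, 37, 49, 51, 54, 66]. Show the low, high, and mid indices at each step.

Binary search for 54 in [1, 4, 6, 8, 13, 17, 21, 23, 24, 28, 32, 35, 37, 49, 51, 54, 66]:

lo=0, hi=16, mid=8, arr[mid]=24 -> 24 < 54, search right half
lo=9, hi=16, mid=12, arr[mid]=37 -> 37 < 54, search right half
lo=13, hi=16, mid=14, arr[mid]=51 -> 51 < 54, search right half
lo=15, hi=16, mid=15, arr[mid]=54 -> Found target at index 15!

Binary search finds 54 at index 15 after 4 comparisons. The search repeatedly halves the search space by comparing with the middle element.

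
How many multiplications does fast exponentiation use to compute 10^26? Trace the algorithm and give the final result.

Computing 10^26 by squaring (build up from 10^1; each line after the first costs one multiplication):

10^1 = 10
10^2 = (10^1)^2 = 10^2 = 100
10^3 = 10 * 10^2 = 10 * 100 = 1000
10^6 = (10^3)^2 = 1000^2 = 1000000
10^12 = (10^6)^2 = 1000000^2 = 1000000000000
10^13 = 10 * 10^12 = 10 * 1000000000000 = 10000000000000
10^26 = (10^13)^2 = 10000000000000^2 = 100000000000000000000000000

Result: 100000000000000000000000000
Multiplications needed: 6 (6 lines after 10^1)

10^26 = 100000000000000000000000000. Using exponentiation by squaring, this requires 6 multiplications. The key idea: if the exponent is even, square the half-power; if odd, multiply by the base once.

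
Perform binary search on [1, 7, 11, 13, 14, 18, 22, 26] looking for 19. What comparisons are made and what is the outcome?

Binary search for 19 in [1, 7, 11, 13, 14, 18, 22, 26]:

lo=0, hi=7, mid=3, arr[mid]=13 -> 13 < 19, search right half
lo=4, hi=7, mid=5, arr[mid]=18 -> 18 < 19, search right half
lo=6, hi=7, mid=6, arr[mid]=22 -> 22 > 19, search left half
lo=6 > hi=5, target 19 not found

Binary search determines that 19 is not in the array after 3 comparisons. The search space was exhausted without finding the target.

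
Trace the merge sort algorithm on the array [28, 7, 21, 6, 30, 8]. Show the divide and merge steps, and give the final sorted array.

Merge sort trace:

Split: [28, 7, 21, 6, 30, 8] -> [28, 7, 21] and [6, 30, 8]
  Split: [28, 7, 21] -> [28] and [7, 21]
    Split: [7, 21] -> [7] and [21]
    Merge: [7] + [21] -> [7, 21]
  Merge: [28] + [7, 21] -> [7, 21, 28]
  Split: [6, 30, 8] -> [6] and [30, 8]
    Split: [30, 8] -> [30] and [8]
    Merge: [30] + [8] -> [8, 30]
  Merge: [6] + [8, 30] -> [6, 8, 30]
Merge: [7, 21, 28] + [6, 8, 30] -> [6, 7, 8, 21, 28, 30]

Final sorted array: [6, 7, 8, 21, 28, 30]

The merge sort proceeds by recursively splitting the array and merging sorted halves.
After all merges, the sorted array is [6, 7, 8, 21, 28, 30].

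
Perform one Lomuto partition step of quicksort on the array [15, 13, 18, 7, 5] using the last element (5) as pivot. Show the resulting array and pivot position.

Lomuto partition with pivot = 5:

Initial array: [15, 13, 18, 7, 5]

arr[0]=15 > 5: no swap
arr[1]=13 > 5: no swap
arr[2]=18 > 5: no swap
arr[3]=7 > 5: no swap

Place pivot at position 0: [5, 13, 18, 7, 15]
Pivot position: 0

After partitioning with pivot 5, the array becomes [5, 13, 18, 7, 15]. The pivot is placed at index 0. All elements to the left of the pivot are <= 5, and all elements to the right are > 5.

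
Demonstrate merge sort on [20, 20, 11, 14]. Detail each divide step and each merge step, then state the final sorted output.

Merge sort trace:

Split: [20, 20, 11, 14] -> [20, 20] and [11, 14]
  Split: [20, 20] -> [20] and [20]
  Merge: [20] + [20] -> [20, 20]
  Split: [11, 14] -> [11] and [14]
  Merge: [11] + [14] -> [11, 14]
Merge: [20, 20] + [11, 14] -> [11, 14, 20, 20]

Final sorted array: [11, 14, 20, 20]

The merge sort proceeds by recursively splitting the array and merging sorted halves.
After all merges, the sorted array is [11, 14, 20, 20].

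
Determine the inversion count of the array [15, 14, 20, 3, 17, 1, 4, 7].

Finding inversions in [15, 14, 20, 3, 17, 1, 4, 7]:

(0, 1): arr[0]=15 > arr[1]=14
(0, 3): arr[0]=15 > arr[3]=3
(0, 5): arr[0]=15 > arr[5]=1
(0, 6): arr[0]=15 > arr[6]=4
(0, 7): arr[0]=15 > arr[7]=7
(1, 3): arr[1]=14 > arr[3]=3
(1, 5): arr[1]=14 > arr[5]=1
(1, 6): arr[1]=14 > arr[6]=4
(1, 7): arr[1]=14 > arr[7]=7
(2, 3): arr[2]=20 > arr[3]=3
(2, 4): arr[2]=20 > arr[4]=17
(2, 5): arr[2]=20 > arr[5]=1
(2, 6): arr[2]=20 > arr[6]=4
(2, 7): arr[2]=20 > arr[7]=7
(3, 5): arr[3]=3 > arr[5]=1
(4, 5): arr[4]=17 > arr[5]=1
(4, 6): arr[4]=17 > arr[6]=4
(4, 7): arr[4]=17 > arr[7]=7

Total inversions: 18

The array has 18 inversion(s): (0,1), (0,3), (0,5), (0,6), (0,7), (1,3), (1,5), (1,6), (1,7), (2,3), (2,4), (2,5), (2,6), (2,7), (3,5), (4,5), (4,6), (4,7). Each pair (i,j) satisfies i < j and arr[i] > arr[j].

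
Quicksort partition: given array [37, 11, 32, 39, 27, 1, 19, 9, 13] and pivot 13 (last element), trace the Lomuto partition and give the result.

Lomuto partition with pivot = 13:

Initial array: [37, 11, 32, 39, 27, 1, 19, 9, 13]

arr[0]=37 > 13: no swap
arr[1]=11 <= 13: swap with position 0, array becomes [11, 37, 32, 39, 27, 1, 19, 9, 13]
arr[2]=32 > 13: no swap
arr[3]=39 > 13: no swap
arr[4]=27 > 13: no swap
arr[5]=1 <= 13: swap with position 1, array becomes [11, 1, 32, 39, 27, 37, 19, 9, 13]
arr[6]=19 > 13: no swap
arr[7]=9 <= 13: swap with position 2, array becomes [11, 1, 9, 39, 27, 37, 19, 32, 13]

Place pivot at position 3: [11, 1, 9, 13, 27, 37, 19, 32, 39]
Pivot position: 3

After partitioning with pivot 13, the array becomes [11, 1, 9, 13, 27, 37, 19, 32, 39]. The pivot is placed at index 3. All elements to the left of the pivot are <= 13, and all elements to the right are > 13.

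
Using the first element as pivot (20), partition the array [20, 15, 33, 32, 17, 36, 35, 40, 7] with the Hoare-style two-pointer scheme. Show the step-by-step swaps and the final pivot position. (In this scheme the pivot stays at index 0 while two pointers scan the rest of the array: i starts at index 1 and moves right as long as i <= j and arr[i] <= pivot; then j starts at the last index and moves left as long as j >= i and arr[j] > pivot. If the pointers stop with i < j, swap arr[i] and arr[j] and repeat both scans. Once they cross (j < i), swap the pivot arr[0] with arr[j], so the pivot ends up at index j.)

Hoare-style two-pointer partition with pivot = 20:

Initial array: [20, 15, 33, 32, 17, 36, 35, 40, 7]

Pointers start at i = 1, j = 8.
i stops at index 2 (arr[2]=33 > 20), j stops at index 8 (arr[8]=7 <= 20): swap arr[2] and arr[8], array becomes [20, 15, 7, 32, 17, 36, 35, 40, 33]
i stops at index 3 (arr[3]=32 > 20), j stops at index 4 (arr[4]=17 <= 20): swap arr[3] and arr[4], array becomes [20, 15, 7, 17, 32, 36, 35, 40, 33]
i ends at 4, j ends at 3: the pointers have crossed (j < i), so scanning stops.

Swap pivot arr[0] with arr[3] to place pivot at position 3: [17, 15, 7, 20, 32, 36, 35, 40, 33]
Pivot position: 3

After partitioning with pivot 20, the array becomes [17, 15, 7, 20, 32, 36, 35, 40, 33]. The pivot is placed at index 3. All elements to the left of the pivot are <= 20, and all elements to the right are > 20.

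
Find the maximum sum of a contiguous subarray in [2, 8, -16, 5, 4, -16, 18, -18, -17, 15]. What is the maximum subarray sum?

Using Kadane's algorithm on [2, 8, -16, 5, 4, -16, 18, -18, -17, 15]:

Scanning through the array:
Position 1 (value 8): max_ending_here = 10, max_so_far = 10
Position 2 (value -16): max_ending_here = -6, max_so_far = 10
Position 3 (value 5): max_ending_here = 5, max_so_far = 10
Position 4 (value 4): max_ending_here = 9, max_so_far = 10
Position 5 (value -16): max_ending_here = -7, max_so_far = 10
Position 6 (value 18): max_ending_here = 18, max_so_far = 18
Position 7 (value -18): max_ending_here = 0, max_so_far = 18
Position 8 (value -17): max_ending_here = -17, max_so_far = 18
Position 9 (value 15): max_ending_here = 15, max_so_far = 18

Maximum subarray: [18]
Maximum sum: 18

The maximum subarray is [18] with sum 18. This subarray runs from index 6 to index 6.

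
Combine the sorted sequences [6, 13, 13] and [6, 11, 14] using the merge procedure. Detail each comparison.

Merging process:

Compare 6 vs 6: take 6 from left. Merged: [6]
Compare 13 vs 6: take 6 from right. Merged: [6, 6]
Compare 13 vs 11: take 11 from right. Merged: [6, 6, 11]
Compare 13 vs 14: take 13 from left. Merged: [6, 6, 11, 13]
Compare 13 vs 14: take 13 from left. Merged: [6, 6, 11, 13, 13]
Append remaining from right: [14]. Merged: [6, 6, 11, 13, 13, 14]

Final merged array: [6, 6, 11, 13, 13, 14]
Total comparisons: 5

The merged array is [6, 6, 11, 13, 13, 14], requiring 5 comparisons. The merge step runs in O(n) time where n is the total number of elements.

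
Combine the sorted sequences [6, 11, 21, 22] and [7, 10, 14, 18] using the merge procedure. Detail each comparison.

Merging process:

Compare 6 vs 7: take 6 from left. Merged: [6]
Compare 11 vs 7: take 7 from right. Merged: [6, 7]
Compare 11 vs 10: take 10 from right. Merged: [6, 7, 10]
Compare 11 vs 14: take 11 from left. Merged: [6, 7, 10, 11]
Compare 21 vs 14: take 14 from right. Merged: [6, 7, 10, 11, 14]
Compare 21 vs 18: take 18 from right. Merged: [6, 7, 10, 11, 14, 18]
Append remaining from left: [21, 22]. Merged: [6, 7, 10, 11, 14, 18, 21, 22]

Final merged array: [6, 7, 10, 11, 14, 18, 21, 22]
Total comparisons: 6

The merged array is [6, 7, 10, 11, 14, 18, 21, 22], requiring 6 comparisons. The merge step runs in O(n) time where n is the total number of elements.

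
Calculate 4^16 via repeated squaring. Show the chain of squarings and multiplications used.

Computing 4^16 by squaring (build up from 4^1; each line after the first costs one multiplication):

4^1 = 4
4^2 = (4^1)^2 = 4^2 = 16
4^4 = (4^2)^2 = 16^2 = 256
4^8 = (4^4)^2 = 256^2 = 65536
4^16 = (4^8)^2 = 65536^2 = 4294967296

Result: 4294967296
Multiplications needed: 4 (4 lines after 4^1)

4^16 = 4294967296. Using exponentiation by squaring, this requires 4 multiplications. The key idea: if the exponent is even, square the half-power; if odd, multiply by the base once.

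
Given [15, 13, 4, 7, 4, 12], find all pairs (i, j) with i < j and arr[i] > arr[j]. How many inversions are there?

Finding inversions in [15, 13, 4, 7, 4, 12]:

(0, 1): arr[0]=15 > arr[1]=13
(0, 2): arr[0]=15 > arr[2]=4
(0, 3): arr[0]=15 > arr[3]=7
(0, 4): arr[0]=15 > arr[4]=4
(0, 5): arr[0]=15 > arr[5]=12
(1, 2): arr[1]=13 > arr[2]=4
(1, 3): arr[1]=13 > arr[3]=7
(1, 4): arr[1]=13 > arr[4]=4
(1, 5): arr[1]=13 > arr[5]=12
(3, 4): arr[3]=7 > arr[4]=4

Total inversions: 10

The array has 10 inversion(s): (0,1), (0,2), (0,3), (0,4), (0,5), (1,2), (1,3), (1,4), (1,5), (3,4). Each pair (i,j) satisfies i < j and arr[i] > arr[j].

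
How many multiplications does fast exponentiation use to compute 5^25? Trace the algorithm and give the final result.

Computing 5^25 by squaring (build up from 5^1; each line after the first costs one multiplication):

5^1 = 5
5^2 = (5^1)^2 = 5^2 = 25
5^3 = 5 * 5^2 = 5 * 25 = 125
5^6 = (5^3)^2 = 125^2 = 15625
5^12 = (5^6)^2 = 15625^2 = 244140625
5^24 = (5^12)^2 = 244140625^2 = 59604644775390625
5^25 = 5 * 5^24 = 5 * 59604644775390625 = 298023223876953125

Result: 298023223876953125
Multiplications needed: 6 (6 lines after 5^1)

5^25 = 298023223876953125. Using exponentiation by squaring, this requires 6 multiplications. The key idea: if the exponent is even, square the half-power; if odd, multiply by the base once.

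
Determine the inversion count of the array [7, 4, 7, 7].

Finding inversions in [7, 4, 7, 7]:

(0, 1): arr[0]=7 > arr[1]=4

Total inversions: 1

The array has 1 inversion(s): (0,1). Each pair (i,j) satisfies i < j and arr[i] > arr[j].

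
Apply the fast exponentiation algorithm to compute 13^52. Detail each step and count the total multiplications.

Computing 13^52 by squaring (build up from 13^1; each line after the first costs one multiplication):

13^1 = 13
13^2 = (13^1)^2 = 13^2 = 169
13^3 = 13 * 13^2 = 13 * 169 = 2197
13^6 = (13^3)^2 = 2197^2 = 4826809
13^12 = (13^6)^2 = 4826809^2 = 23298085122481
13^13 = 13 * 13^12 = 13 * 23298085122481 = 302875106592253
13^26 = (13^13)^2 = 302875106592253^2 = 91733330193268616658399616009
13^52 = (13^26)^2 = 91733330193268616658399616009^2 = 8415003868347247618489696679505181495471801448798649088081

Result: 8415003868347247618489696679505181495471801448798649088081
Multiplications needed: 7 (7 lines after 13^1)

13^52 = 8415003868347247618489696679505181495471801448798649088081. Using exponentiation by squaring, this requires 7 multiplications. The key idea: if the exponent is even, square the half-power; if odd, multiply by the base once.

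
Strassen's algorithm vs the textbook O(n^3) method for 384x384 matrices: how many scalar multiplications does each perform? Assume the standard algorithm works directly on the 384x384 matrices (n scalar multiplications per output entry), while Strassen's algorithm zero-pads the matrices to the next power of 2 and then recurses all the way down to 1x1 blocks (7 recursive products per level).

Matrix multiplication for 384x384 matrices:

Strassen's algorithm requires power-of-2 dimensions. Pad 384x384 to 512x512 (next power of 2).

Standard algorithm: 384^3 = 56623104 multiplications
Strassen's algorithm: 7^(log2(512)) = 7^9 = 40353607 multiplications
Savings: 56623104 - 40353607 = 16269497 multiplications

Standard: 56623104 multiplications (384^3). Strassen: 40353607 multiplications (7^9, after padding to 512x512). Strassen reduces 8 recursive multiplications to 7 at each level.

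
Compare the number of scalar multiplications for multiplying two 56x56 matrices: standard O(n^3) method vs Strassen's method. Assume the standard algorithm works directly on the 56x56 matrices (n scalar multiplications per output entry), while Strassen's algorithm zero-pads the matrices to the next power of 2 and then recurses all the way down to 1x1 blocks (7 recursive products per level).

Matrix multiplication for 56x56 matrices:

Strassen's algorithm requires power-of-2 dimensions. Pad 56x56 to 64x64 (next power of 2).

Standard algorithm: 56^3 = 175616 multiplications
Strassen's algorithm: 7^(log2(64)) = 7^6 = 117649 multiplications
Savings: 175616 - 117649 = 57967 multiplications

Standard: 175616 multiplications (56^3). Strassen: 117649 multiplications (7^6, after padding to 64x64). Strassen reduces 8 recursive multiplications to 7 at each level.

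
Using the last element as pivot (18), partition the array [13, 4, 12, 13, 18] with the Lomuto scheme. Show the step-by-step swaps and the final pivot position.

Lomuto partition with pivot = 18:

Initial array: [13, 4, 12, 13, 18]

arr[0]=13 <= 18: swap with position 0, array becomes [13, 4, 12, 13, 18]
arr[1]=4 <= 18: swap with position 1, array becomes [13, 4, 12, 13, 18]
arr[2]=12 <= 18: swap with position 2, array becomes [13, 4, 12, 13, 18]
arr[3]=13 <= 18: swap with position 3, array becomes [13, 4, 12, 13, 18]

Place pivot at position 4: [13, 4, 12, 13, 18]
Pivot position: 4

After partitioning with pivot 18, the array becomes [13, 4, 12, 13, 18]. The pivot is placed at index 4. All elements to the left of the pivot are <= 18, and all elements to the right are > 18.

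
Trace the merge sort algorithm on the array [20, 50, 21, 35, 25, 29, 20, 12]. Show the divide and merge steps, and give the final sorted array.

Merge sort trace:

Split: [20, 50, 21, 35, 25, 29, 20, 12] -> [20, 50, 21, 35] and [25, 29, 20, 12]
  Split: [20, 50, 21, 35] -> [20, 50] and [21, 35]
    Split: [20, 50] -> [20] and [50]
    Merge: [20] + [50] -> [20, 50]
    Split: [21, 35] -> [21] and [35]
    Merge: [21] + [35] -> [21, 35]
  Merge: [20, 50] + [21, 35] -> [20, 21, 35, 50]
  Split: [25, 29, 20, 12] -> [25, 29] and [20, 12]
    Split: [25, 29] -> [25] and [29]
    Merge: [25] + [29] -> [25, 29]
    Split: [20, 12] -> [20] and [12]
    Merge: [20] + [12] -> [12, 20]
  Merge: [25, 29] + [12, 20] -> [12, 20, 25, 29]
Merge: [20, 21, 35, 50] + [12, 20, 25, 29] -> [12, 20, 20, 21, 25, 29, 35, 50]

Final sorted array: [12, 20, 20, 21, 25, 29, 35, 50]

The merge sort proceeds by recursively splitting the array and merging sorted halves.
After all merges, the sorted array is [12, 20, 20, 21, 25, 29, 35, 50].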